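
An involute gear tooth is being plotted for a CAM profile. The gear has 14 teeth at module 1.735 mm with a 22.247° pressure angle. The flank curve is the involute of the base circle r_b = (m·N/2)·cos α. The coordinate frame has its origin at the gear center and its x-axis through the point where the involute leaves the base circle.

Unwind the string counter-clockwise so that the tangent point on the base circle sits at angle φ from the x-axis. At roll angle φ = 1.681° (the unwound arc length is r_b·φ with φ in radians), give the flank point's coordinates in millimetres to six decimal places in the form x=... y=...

pitch radius r_p = m·N/2 = 1.735·14/2 = 12.145000
base radius r_b = r_p·cos α = 12.145000·cos 22.247° = 11.240930
roll angle φ = 1.681° = 0.02933898 rad
x = r_b·(cos φ + φ·sin φ) = 11.240930·(0.99956964 + 0.02933898·0.02933478) = 11.245767
y = r_b·(sin φ − φ·cos φ) = 11.240930·(0.02933478 − 0.02933898·0.99956964) = 0.000095

x=11.245767 y=0.000095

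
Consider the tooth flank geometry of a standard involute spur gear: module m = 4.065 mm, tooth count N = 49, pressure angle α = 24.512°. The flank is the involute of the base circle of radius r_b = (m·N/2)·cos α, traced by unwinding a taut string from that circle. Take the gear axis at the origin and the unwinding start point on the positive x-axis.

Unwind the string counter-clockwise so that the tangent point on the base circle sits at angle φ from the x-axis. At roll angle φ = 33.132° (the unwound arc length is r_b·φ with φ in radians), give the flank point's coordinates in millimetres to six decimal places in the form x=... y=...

pitch radius r_p = m·N/2 = 4.065·49/2 = 99.592500
base radius r_b = r_p·cos α = 99.592500·cos 24.512° = 90.616666
roll angle φ = 33.132° = 0.57826249 rad
x = r_b·(cos φ + φ·sin φ) = 90.616666·(0.83741359 + 0.57826249·0.54656975) = 104.524001
y = r_b·(sin φ − φ·cos φ) = 90.616666·(0.54656975 − 0.57826249·0.83741359) = 5.647673

x=104.524001 y=5.647673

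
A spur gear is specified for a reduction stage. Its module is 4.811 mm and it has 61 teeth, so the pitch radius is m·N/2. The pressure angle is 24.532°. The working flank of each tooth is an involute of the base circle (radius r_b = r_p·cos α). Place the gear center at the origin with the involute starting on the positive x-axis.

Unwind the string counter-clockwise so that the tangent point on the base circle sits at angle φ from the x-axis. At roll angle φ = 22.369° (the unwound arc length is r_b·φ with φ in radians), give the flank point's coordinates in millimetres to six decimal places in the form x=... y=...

pitch radius r_p = m·N/2 = 4.811·61/2 = 146.735500
base radius r_b = r_p·cos α = 146.735500·cos 24.532° = 133.489616
roll angle φ = 22.369° = 0.39041270 rad
x = r_b·(cos φ + φ·sin φ) = 133.489616·(0.92475208 + 0.39041270·0.38057009) = 143.278606
y = r_b·(sin φ − φ·cos φ) = 133.489616·(0.38057009 − 0.39041270·0.92475208) = 2.607738

x=143.278606 y=2.607738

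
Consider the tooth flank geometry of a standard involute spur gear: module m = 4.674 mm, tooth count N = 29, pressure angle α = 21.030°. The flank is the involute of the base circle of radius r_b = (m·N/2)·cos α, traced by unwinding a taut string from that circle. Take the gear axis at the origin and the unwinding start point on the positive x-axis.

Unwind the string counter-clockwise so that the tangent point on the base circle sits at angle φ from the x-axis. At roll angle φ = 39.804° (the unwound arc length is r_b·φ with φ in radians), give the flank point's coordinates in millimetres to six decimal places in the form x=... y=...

pitch radius r_p = m·N/2 = 4.674·29/2 = 67.773000
base radius r_b = r_p·cos α = 67.773000·cos 21.030° = 63.258821
roll angle φ = 39.804° = 0.69471086 rad
x = r_b·(cos φ + φ·sin φ) = 63.258821·(0.76823883 + 0.69471086·0.64016333) = 76.730878
y = r_b·(sin φ − φ·cos φ) = 63.258821·(0.64016333 − 0.69471086·0.76823883) = 6.734501

x=76.730878 y=6.734501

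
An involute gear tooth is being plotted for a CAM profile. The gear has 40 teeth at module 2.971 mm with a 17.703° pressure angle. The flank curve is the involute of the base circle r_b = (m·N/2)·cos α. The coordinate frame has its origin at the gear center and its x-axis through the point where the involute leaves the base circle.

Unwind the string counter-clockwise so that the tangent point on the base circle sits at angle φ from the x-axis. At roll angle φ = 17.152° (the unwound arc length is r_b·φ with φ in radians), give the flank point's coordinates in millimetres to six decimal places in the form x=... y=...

x=59.086059 y=0.501675

pitch radius r_p = m·N/2 = 2.971·40/2 = 59.420000
base radius r_b = r_p·cos α = 59.420000·cos 17.703° = 56.606199
roll angle φ = 17.152° = 0.29935887 rad
x = r_b·(cos φ + φ·sin φ) = 56.606199·(0.95552576 + 0.29935887·0.29490765) = 59.086059
y = r_b·(sin φ − φ·cos φ) = 56.606199·(0.29490765 − 0.29935887·0.95552576) = 0.501675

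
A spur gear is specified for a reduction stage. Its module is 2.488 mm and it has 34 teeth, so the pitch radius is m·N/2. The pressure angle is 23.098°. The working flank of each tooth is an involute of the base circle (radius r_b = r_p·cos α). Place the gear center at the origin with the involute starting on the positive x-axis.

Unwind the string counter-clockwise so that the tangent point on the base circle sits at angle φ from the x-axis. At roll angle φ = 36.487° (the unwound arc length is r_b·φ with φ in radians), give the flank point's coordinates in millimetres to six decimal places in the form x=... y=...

x=46.012177 y=3.215282

pitch radius r_p = m·N/2 = 2.488·34/2 = 42.296000
base radius r_b = r_p·cos α = 42.296000·cos 23.098° = 38.905349
roll angle φ = 36.487° = 0.63681828 rad
x = r_b·(cos φ + φ·sin φ) = 38.905349·(0.80399180 + 0.63681828·0.59464038) = 46.012177
y = r_b·(sin φ − φ·cos φ) = 38.905349·(0.59464038 − 0.63681828·0.80399180) = 3.215282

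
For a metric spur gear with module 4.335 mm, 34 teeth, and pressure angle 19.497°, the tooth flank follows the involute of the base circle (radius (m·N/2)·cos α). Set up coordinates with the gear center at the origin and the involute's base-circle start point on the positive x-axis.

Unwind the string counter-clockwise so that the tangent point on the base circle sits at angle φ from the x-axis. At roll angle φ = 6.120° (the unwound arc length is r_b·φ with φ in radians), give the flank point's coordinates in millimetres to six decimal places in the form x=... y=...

x=69.864419 y=0.028188

pitch radius r_p = m·N/2 = 4.335·34/2 = 73.695000
base radius r_b = r_p·cos α = 73.695000·cos 19.497° = 69.469253
roll angle φ = 6.120° = 0.10681415 rad
x = r_b·(cos φ + φ·sin φ) = 69.469253·(0.99430079 + 0.10681415·0.10661115) = 69.864419
y = r_b·(sin φ − φ·cos φ) = 69.469253·(0.10661115 − 0.10681415·0.99430079) = 0.028188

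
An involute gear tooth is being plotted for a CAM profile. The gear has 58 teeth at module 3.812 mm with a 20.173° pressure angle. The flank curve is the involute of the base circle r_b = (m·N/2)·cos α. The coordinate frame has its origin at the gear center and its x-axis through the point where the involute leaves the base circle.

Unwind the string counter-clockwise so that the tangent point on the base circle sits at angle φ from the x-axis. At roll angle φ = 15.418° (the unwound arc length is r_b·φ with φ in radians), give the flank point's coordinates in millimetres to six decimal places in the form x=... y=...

x=107.455736 y=0.669120

pitch radius r_p = m·N/2 = 3.812·58/2 = 110.548000
base radius r_b = r_p·cos α = 110.548000·cos 20.173° = 103.766503
roll angle φ = 15.418° = 0.26909486 rad
x = r_b·(cos φ + φ·sin φ) = 103.766503·(0.96401193 + 0.26909486·0.26585898) = 107.455736
y = r_b·(sin φ − φ·cos φ) = 103.766503·(0.26585898 − 0.26909486·0.96401193) = 0.669120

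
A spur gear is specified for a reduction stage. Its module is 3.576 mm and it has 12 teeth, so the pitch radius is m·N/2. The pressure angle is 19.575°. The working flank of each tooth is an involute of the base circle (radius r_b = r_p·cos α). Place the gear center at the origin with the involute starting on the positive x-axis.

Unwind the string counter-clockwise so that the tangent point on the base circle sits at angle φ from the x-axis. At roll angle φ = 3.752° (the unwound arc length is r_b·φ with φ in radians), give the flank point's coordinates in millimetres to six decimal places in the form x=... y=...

x=20.259222 y=0.001892

pitch radius r_p = m·N/2 = 3.576·12/2 = 21.456000
base radius r_b = r_p·cos α = 21.456000·cos 19.575° = 20.215923
roll angle φ = 3.752° = 0.06548475 rad
x = r_b·(cos φ + φ·sin φ) = 20.215923·(0.99785664 + 0.06548475·0.06543796) = 20.259222
y = r_b·(sin φ − φ·cos φ) = 20.215923·(0.06543796 − 0.06548475·0.99785664) = 0.001892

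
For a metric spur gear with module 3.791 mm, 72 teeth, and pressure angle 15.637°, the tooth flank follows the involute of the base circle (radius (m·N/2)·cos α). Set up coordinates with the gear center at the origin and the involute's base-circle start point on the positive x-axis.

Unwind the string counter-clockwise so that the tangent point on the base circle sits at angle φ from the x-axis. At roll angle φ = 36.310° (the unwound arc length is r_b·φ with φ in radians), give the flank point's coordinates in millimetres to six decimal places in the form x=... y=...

pitch radius r_p = m·N/2 = 3.791·72/2 = 136.476000
base radius r_b = r_p·cos α = 136.476000·cos 15.637° = 131.424847
roll angle φ = 36.310° = 0.63372905 rad
x = r_b·(cos φ + φ·sin φ) = 131.424847·(0.80582494 + 0.63372905·0.59215383) = 155.224576
y = r_b·(sin φ − φ·cos φ) = 131.424847·(0.59215383 − 0.63372905·0.80582494) = 10.708385

x=155.224576 y=10.708385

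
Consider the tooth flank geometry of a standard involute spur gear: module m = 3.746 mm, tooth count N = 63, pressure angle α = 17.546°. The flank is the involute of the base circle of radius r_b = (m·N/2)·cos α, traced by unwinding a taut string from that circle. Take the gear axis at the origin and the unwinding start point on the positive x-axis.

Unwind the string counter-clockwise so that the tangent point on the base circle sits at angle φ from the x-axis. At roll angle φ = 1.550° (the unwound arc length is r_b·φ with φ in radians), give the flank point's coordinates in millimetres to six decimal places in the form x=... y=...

x=112.550285 y=0.000742

pitch radius r_p = m·N/2 = 3.746·63/2 = 117.999000
base radius r_b = r_p·cos α = 117.999000·cos 17.546° = 112.509123
roll angle φ = 1.550° = 0.02705260 rad
x = r_b·(cos φ + φ·sin φ) = 112.509123·(0.99963410 + 0.02705260·0.02704930) = 112.550285
y = r_b·(sin φ − φ·cos φ) = 112.509123·(0.02704930 − 0.02705260·0.99963410) = 0.000742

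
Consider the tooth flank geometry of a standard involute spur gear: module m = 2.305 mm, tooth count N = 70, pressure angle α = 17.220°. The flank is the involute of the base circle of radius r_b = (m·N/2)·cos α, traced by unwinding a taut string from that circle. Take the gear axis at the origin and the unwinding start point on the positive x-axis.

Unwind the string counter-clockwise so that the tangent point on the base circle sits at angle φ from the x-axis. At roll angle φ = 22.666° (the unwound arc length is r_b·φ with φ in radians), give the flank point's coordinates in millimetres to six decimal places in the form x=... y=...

x=82.854596 y=1.565473

pitch radius r_p = m·N/2 = 2.305·70/2 = 80.675000
base radius r_b = r_p·cos α = 80.675000·cos 17.220° = 77.058750
roll angle φ = 22.666° = 0.39559633 rad
x = r_b·(cos φ + φ·sin φ) = 77.058750·(0.92276693 + 0.39559633·0.38535853) = 82.854596
y = r_b·(sin φ − φ·cos φ) = 77.058750·(0.38535853 − 0.39559633·0.92276693) = 1.565473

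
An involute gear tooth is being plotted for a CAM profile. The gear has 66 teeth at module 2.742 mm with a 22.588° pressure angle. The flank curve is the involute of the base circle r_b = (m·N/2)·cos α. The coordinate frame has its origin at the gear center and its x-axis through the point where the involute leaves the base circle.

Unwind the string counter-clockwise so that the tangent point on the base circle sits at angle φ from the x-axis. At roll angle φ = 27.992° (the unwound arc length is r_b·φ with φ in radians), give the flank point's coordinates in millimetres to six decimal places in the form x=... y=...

x=92.928177 y=3.170524

pitch radius r_p = m·N/2 = 2.742·66/2 = 90.486000
base radius r_b = r_p·cos α = 90.486000·cos 22.588° = 83.544881
roll angle φ = 27.992° = 0.48855256 rad
x = r_b·(cos φ + φ·sin φ) = 83.544881·(0.88301313 + 0.48855256·0.46934828) = 92.928177
y = r_b·(sin φ − φ·cos φ) = 83.544881·(0.46934828 − 0.48855256·0.88301313) = 3.170524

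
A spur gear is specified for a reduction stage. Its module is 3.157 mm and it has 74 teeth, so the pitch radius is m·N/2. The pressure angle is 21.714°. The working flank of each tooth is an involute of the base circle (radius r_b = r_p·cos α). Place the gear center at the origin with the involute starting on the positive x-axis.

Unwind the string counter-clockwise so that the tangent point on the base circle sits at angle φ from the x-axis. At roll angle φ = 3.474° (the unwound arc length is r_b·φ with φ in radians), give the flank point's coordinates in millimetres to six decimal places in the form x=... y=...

pitch radius r_p = m·N/2 = 3.157·74/2 = 116.809000
base radius r_b = r_p·cos α = 116.809000·cos 21.714° = 108.520490
roll angle φ = 3.474° = 0.06063274 rad
x = r_b·(cos φ + φ·sin φ) = 108.520490·(0.99816240 + 0.06063274·0.06059559) = 108.719785
y = r_b·(sin φ − φ·cos φ) = 108.520490·(0.06059559 − 0.06063274·0.99816240) = 0.008060

x=108.719785 y=0.008060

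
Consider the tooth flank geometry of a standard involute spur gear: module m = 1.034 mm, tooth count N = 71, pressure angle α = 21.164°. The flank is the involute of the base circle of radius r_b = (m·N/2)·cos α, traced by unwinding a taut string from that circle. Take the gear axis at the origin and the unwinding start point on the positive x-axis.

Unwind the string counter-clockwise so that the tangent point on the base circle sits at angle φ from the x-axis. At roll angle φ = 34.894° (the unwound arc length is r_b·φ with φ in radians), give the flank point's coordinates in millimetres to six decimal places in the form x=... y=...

pitch radius r_p = m·N/2 = 1.034·71/2 = 36.707000
base radius r_b = r_p·cos α = 36.707000·cos 21.164° = 34.231143
roll angle φ = 34.894° = 0.60901519 rad
x = r_b·(cos φ + φ·sin φ) = 34.231143·(0.82021179 + 0.60901519·0.57205998) = 40.002686
y = r_b·(sin φ − φ·cos φ) = 34.231143·(0.57205998 − 0.60901519·0.82021179) = 2.483077

x=40.002686 y=2.483077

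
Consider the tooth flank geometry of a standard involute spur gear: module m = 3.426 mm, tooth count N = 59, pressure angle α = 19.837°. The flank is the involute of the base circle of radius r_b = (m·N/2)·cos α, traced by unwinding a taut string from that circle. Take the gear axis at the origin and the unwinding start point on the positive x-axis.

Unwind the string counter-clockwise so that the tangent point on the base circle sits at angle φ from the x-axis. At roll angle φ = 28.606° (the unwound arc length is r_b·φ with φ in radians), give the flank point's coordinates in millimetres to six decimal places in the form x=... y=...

x=106.190638 y=3.846455

pitch radius r_p = m·N/2 = 3.426·59/2 = 101.067000
base radius r_b = r_p·cos α = 101.067000·cos 19.837° = 95.069869
roll angle φ = 28.606° = 0.49926889 rad
x = r_b·(cos φ + φ·sin φ) = 95.069869·(0.87793284 + 0.49926889·0.47878380) = 106.190638
y = r_b·(sin φ − φ·cos φ) = 95.069869·(0.47878380 − 0.49926889·0.87793284) = 3.846455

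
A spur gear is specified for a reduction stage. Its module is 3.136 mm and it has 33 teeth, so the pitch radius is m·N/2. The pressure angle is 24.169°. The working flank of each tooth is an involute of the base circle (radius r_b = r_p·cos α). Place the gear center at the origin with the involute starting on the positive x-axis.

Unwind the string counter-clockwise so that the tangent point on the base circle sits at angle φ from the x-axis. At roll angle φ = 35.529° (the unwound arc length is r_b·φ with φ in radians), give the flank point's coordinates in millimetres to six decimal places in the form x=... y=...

pitch radius r_p = m·N/2 = 3.136·33/2 = 51.744000
base radius r_b = r_p·cos α = 51.744000·cos 24.169° = 47.208213
roll angle φ = 35.529° = 0.62009803 rad
x = r_b·(cos φ + φ·sin φ) = 47.208213·(0.81382149 + 0.62009803·0.58111494) = 55.430454
y = r_b·(sin φ − φ·cos φ) = 47.208213·(0.58111494 − 0.62009803·0.81382149) = 3.609815

x=55.430454 y=3.609815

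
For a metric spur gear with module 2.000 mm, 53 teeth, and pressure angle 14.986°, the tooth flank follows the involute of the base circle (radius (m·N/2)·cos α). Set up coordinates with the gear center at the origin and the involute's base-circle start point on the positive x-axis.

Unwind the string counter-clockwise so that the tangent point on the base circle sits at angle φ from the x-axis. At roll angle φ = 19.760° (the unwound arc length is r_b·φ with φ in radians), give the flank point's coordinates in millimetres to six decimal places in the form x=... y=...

x=54.152196 y=0.691744

pitch radius r_p = m·N/2 = 2.000·53/2 = 53.000000
base radius r_b = r_p·cos α = 53.000000·cos 14.986° = 51.197419
roll angle φ = 19.760° = 0.34487706 rad
x = r_b·(cos φ + φ·sin φ) = 51.197419·(0.94111702 + 0.34487706·0.33808098) = 54.152196
y = r_b·(sin φ − φ·cos φ) = 51.197419·(0.33808098 − 0.34487706·0.94111702) = 0.691744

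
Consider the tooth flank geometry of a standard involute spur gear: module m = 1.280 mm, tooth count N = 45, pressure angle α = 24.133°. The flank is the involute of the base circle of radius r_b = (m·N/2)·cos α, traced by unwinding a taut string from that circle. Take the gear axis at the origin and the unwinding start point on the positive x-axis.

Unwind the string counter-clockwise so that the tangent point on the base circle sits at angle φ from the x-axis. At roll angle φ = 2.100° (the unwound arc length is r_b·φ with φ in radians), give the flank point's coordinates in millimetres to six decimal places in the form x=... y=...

x=26.300494 y=0.000431

pitch radius r_p = m·N/2 = 1.280·45/2 = 28.800000
base radius r_b = r_p·cos α = 28.800000·cos 24.133° = 26.282847
roll angle φ = 2.100° = 0.03665191 rad
x = r_b·(cos φ + φ·sin φ) = 26.282847·(0.99932839 + 0.03665191·0.03664371) = 26.300494
y = r_b·(sin φ − φ·cos φ) = 26.282847·(0.03664371 − 0.03665191·0.99932839) = 0.000431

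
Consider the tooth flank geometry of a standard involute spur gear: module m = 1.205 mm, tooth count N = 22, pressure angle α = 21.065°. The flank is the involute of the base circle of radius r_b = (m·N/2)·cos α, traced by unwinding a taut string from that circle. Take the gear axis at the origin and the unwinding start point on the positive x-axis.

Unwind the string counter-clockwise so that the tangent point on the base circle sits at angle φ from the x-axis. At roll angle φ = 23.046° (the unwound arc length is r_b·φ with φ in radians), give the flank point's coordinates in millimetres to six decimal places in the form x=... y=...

pitch radius r_p = m·N/2 = 1.205·22/2 = 13.255000
base radius r_b = r_p·cos α = 13.255000·cos 21.065° = 12.369212
roll angle φ = 23.046° = 0.40222858 rad
x = r_b·(cos φ + φ·sin φ) = 12.369212·(0.92019086 + 0.40222858·0.39147003) = 13.329697
y = r_b·(sin φ − φ·cos φ) = 12.369212·(0.39147003 − 0.40222858·0.92019086) = 0.263996

x=13.329697 y=0.263996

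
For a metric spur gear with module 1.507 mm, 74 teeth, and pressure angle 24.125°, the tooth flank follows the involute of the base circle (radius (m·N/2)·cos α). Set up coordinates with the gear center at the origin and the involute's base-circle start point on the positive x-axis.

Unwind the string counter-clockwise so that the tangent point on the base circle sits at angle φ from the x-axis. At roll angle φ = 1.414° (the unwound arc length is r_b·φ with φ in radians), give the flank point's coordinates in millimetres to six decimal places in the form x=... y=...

pitch radius r_p = m·N/2 = 1.507·74/2 = 55.759000
base radius r_b = r_p·cos α = 55.759000·cos 24.125° = 50.888782
roll angle φ = 1.414° = 0.02467896 rad
x = r_b·(cos φ + φ·sin φ) = 50.888782·(0.99969549 + 0.02467896·0.02467645) = 50.904276
y = r_b·(sin φ − φ·cos φ) = 50.888782·(0.02467645 − 0.02467896·0.99969549) = 0.000255

x=50.904276 y=0.000255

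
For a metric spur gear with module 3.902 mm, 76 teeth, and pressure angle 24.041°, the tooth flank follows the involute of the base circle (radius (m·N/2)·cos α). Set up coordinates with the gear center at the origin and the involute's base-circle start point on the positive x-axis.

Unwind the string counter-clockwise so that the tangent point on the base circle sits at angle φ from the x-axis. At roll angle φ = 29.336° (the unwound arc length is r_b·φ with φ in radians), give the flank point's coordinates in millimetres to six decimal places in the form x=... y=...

x=152.016843 y=5.901303

pitch radius r_p = m·N/2 = 3.902·76/2 = 148.276000
base radius r_b = r_p·cos α = 148.276000·cos 24.041° = 135.413675
roll angle φ = 29.336° = 0.51200979 rad
x = r_b·(cos φ + φ·sin φ) = 135.413675·(0.87176161 + 0.51200979·0.48993029) = 152.016843
y = r_b·(sin φ − φ·cos φ) = 135.413675·(0.48993029 − 0.51200979·0.87176161) = 5.901303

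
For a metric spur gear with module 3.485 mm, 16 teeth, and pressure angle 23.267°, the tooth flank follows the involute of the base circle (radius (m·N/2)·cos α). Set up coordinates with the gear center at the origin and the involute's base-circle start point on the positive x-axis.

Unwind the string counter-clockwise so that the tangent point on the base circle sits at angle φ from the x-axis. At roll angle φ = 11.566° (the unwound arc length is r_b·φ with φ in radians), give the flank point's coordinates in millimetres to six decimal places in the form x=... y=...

x=26.129178 y=0.069943

pitch radius r_p = m·N/2 = 3.485·16/2 = 27.880000
base radius r_b = r_p·cos α = 27.880000·cos 23.267° = 25.612632
roll angle φ = 11.566° = 0.20186478 rad
x = r_b·(cos φ + φ·sin φ) = 25.612632·(0.97969440 + 0.20186478·0.20049659) = 26.129178
y = r_b·(sin φ − φ·cos φ) = 25.612632·(0.20049659 − 0.20186478·0.97969440) = 0.069943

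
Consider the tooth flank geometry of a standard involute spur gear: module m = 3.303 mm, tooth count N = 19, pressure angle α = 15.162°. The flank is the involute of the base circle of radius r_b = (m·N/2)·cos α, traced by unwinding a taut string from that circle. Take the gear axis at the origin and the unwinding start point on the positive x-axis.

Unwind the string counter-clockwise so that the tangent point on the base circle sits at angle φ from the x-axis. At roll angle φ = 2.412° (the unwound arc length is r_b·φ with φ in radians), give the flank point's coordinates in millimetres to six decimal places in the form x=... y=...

x=30.313044 y=0.000753

pitch radius r_p = m·N/2 = 3.303·19/2 = 31.378500
base radius r_b = r_p·cos α = 31.378500·cos 15.162° = 30.286220
roll angle φ = 2.412° = 0.04209734 rad
x = r_b·(cos φ + φ·sin φ) = 30.286220·(0.99911404 + 0.04209734·0.04208491) = 30.313044
y = r_b·(sin φ − φ·cos φ) = 30.286220·(0.04208491 − 0.04209734·0.99911404) = 0.000753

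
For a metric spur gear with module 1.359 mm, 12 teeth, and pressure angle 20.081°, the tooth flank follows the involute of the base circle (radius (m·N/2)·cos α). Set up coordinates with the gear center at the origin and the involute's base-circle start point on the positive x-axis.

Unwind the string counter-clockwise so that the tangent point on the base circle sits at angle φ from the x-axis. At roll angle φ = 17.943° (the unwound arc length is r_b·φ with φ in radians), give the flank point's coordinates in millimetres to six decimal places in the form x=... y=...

x=8.024679 y=0.077636

pitch radius r_p = m·N/2 = 1.359·12/2 = 8.154000
base radius r_b = r_p·cos α = 8.154000·cos 20.081° = 7.658303
roll angle φ = 17.943° = 0.31316443 rad
x = r_b·(cos φ + φ·sin φ) = 7.658303·(0.95136347 + 0.31316443·0.30807069) = 8.024679
y = r_b·(sin φ − φ·cos φ) = 7.658303·(0.30807069 − 0.31316443·0.95136347) = 0.077636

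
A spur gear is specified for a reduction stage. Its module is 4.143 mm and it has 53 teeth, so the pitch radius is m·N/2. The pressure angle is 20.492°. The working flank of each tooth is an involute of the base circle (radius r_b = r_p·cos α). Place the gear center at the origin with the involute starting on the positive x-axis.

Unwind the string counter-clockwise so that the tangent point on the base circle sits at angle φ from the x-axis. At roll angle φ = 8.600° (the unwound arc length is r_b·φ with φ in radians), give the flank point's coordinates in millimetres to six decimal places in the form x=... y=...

pitch radius r_p = m·N/2 = 4.143·53/2 = 109.789500
base radius r_b = r_p·cos α = 109.789500·cos 20.492° = 102.842139
roll angle φ = 8.600° = 0.15009832 rad
x = r_b·(cos φ + φ·sin φ) = 102.842139·(0.98875638 + 0.15009832·0.14953534) = 103.994113
y = r_b·(sin φ − φ·cos φ) = 102.842139·(0.14953534 − 0.15009832·0.98875638) = 0.115664

x=103.994113 y=0.115664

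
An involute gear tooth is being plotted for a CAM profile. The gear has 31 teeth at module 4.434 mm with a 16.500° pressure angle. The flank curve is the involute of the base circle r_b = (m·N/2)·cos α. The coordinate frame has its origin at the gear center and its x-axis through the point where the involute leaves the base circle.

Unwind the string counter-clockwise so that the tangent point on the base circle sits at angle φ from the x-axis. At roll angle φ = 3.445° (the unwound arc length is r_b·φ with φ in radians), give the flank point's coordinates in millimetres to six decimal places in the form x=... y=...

pitch radius r_p = m·N/2 = 4.434·31/2 = 68.727000
base radius r_b = r_p·cos α = 68.727000·cos 16.500° = 65.896804
roll angle φ = 3.445° = 0.06012659 rad
x = r_b·(cos φ + φ·sin φ) = 65.896804·(0.99819294 + 0.06012659·0.06009037) = 66.015812
y = r_b·(sin φ − φ·cos φ) = 65.896804·(0.06009037 − 0.06012659·0.99819294) = 0.004773

x=66.015812 y=0.004773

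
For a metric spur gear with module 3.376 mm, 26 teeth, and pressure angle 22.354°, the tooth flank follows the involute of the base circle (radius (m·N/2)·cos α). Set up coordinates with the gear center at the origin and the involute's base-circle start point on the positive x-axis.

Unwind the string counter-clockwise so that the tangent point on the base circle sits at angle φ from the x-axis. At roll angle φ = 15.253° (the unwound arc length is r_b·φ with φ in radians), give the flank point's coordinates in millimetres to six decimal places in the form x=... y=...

x=42.002819 y=0.253462

pitch radius r_p = m·N/2 = 3.376·26/2 = 43.888000
base radius r_b = r_p·cos α = 43.888000·cos 22.354° = 40.589890
roll angle φ = 15.253° = 0.26621507 rad
x = r_b·(cos φ + φ·sin φ) = 40.589890·(0.96477355 + 0.26621507·0.26308173) = 42.002819
y = r_b·(sin φ − φ·cos φ) = 40.589890·(0.26308173 − 0.26621507·0.96477355) = 0.253462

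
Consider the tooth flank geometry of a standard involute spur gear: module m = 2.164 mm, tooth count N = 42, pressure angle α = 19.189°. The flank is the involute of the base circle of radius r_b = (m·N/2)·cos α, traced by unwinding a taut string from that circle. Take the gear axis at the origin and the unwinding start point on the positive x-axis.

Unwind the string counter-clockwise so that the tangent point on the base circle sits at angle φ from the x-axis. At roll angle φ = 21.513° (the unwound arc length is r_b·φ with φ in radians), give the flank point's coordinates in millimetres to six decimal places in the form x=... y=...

pitch radius r_p = m·N/2 = 2.164·42/2 = 45.444000
base radius r_b = r_p·cos α = 45.444000·cos 19.189° = 42.919108
roll angle φ = 21.513° = 0.37547268 rad
x = r_b·(cos φ + φ·sin φ) = 42.919108·(0.93033439 + 0.37547268·0.36671232) = 45.838674
y = r_b·(sin φ − φ·cos φ) = 42.919108·(0.36671232 − 0.37547268·0.93033439) = 0.746671

x=45.838674 y=0.746671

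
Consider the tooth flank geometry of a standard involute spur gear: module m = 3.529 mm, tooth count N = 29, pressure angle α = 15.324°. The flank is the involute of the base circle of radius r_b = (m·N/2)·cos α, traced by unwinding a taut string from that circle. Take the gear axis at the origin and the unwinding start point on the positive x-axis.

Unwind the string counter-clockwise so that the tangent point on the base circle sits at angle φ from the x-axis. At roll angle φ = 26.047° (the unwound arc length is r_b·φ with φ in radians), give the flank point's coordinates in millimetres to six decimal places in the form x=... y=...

pitch radius r_p = m·N/2 = 3.529·29/2 = 51.170500
base radius r_b = r_p·cos α = 51.170500·cos 15.324° = 49.351225
roll angle φ = 26.047° = 0.45460591 rad
x = r_b·(cos φ + φ·sin φ) = 49.351225·(0.89843415 + 0.45460591·0.43910828) = 54.190378
y = r_b·(sin φ − φ·cos φ) = 49.351225·(0.43910828 − 0.45460591·0.89843415) = 1.513840

x=54.190378 y=1.513840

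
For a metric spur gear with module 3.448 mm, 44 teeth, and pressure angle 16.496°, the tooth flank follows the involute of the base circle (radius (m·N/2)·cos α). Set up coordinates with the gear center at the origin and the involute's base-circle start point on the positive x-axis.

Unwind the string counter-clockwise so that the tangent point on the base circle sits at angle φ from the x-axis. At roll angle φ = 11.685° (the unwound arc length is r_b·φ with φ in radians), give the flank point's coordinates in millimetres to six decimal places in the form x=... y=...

x=74.230621 y=0.204798

pitch radius r_p = m·N/2 = 3.448·44/2 = 75.856000
base radius r_b = r_p·cos α = 75.856000·cos 16.496° = 72.733734
roll angle φ = 11.685° = 0.20394172 rad
x = r_b·(cos φ + φ·sin φ) = 72.733734·(0.97927587 + 0.20394172·0.20253093) = 74.230621
y = r_b·(sin φ − φ·cos φ) = 72.733734·(0.20253093 − 0.20394172·0.97927587) = 0.204798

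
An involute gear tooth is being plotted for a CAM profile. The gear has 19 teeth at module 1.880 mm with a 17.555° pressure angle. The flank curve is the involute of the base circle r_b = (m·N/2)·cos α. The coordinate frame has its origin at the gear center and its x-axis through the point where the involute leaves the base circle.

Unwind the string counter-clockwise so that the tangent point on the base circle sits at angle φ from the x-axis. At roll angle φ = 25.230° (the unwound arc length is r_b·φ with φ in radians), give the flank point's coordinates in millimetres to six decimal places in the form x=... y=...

x=18.599978 y=0.475321

pitch radius r_p = m·N/2 = 1.880·19/2 = 17.860000
base radius r_b = r_p·cos α = 17.860000·cos 17.555° = 17.028221
roll angle φ = 25.230° = 0.44034657 rad
x = r_b·(cos φ + φ·sin φ) = 17.028221·(0.90460399 + 0.44034657·0.42625300) = 18.599978
y = r_b·(sin φ − φ·cos φ) = 17.028221·(0.42625300 − 0.44034657·0.90460399) = 0.475321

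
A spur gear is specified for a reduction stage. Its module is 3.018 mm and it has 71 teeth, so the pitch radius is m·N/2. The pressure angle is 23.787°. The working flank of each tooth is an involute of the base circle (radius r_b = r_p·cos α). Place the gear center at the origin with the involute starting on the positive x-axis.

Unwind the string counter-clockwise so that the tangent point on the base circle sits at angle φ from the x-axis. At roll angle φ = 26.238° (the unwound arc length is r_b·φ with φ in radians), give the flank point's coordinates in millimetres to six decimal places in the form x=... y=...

x=107.784654 y=3.072989

pitch radius r_p = m·N/2 = 3.018·71/2 = 107.139000
base radius r_b = r_p·cos α = 107.139000·cos 23.787° = 98.037671
roll angle φ = 26.238° = 0.45793949 rad
x = r_b·(cos φ + φ·sin φ) = 98.037671·(0.89696535 + 0.45793949·0.44210084) = 107.784654
y = r_b·(sin φ − φ·cos φ) = 98.037671·(0.44210084 − 0.45793949·0.89696535) = 3.072989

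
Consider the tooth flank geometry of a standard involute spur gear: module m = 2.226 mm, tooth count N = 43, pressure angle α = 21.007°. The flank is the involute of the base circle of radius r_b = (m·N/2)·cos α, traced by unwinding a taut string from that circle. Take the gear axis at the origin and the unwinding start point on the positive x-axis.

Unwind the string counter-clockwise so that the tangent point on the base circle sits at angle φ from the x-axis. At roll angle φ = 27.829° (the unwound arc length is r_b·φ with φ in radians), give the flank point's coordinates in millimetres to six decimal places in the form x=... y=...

pitch radius r_p = m·N/2 = 2.226·43/2 = 47.859000
base radius r_b = r_p·cos α = 47.859000·cos 21.007° = 44.678130
roll angle φ = 27.829° = 0.48570768 rad
x = r_b·(cos φ + φ·sin φ) = 44.678130·(0.88434480 + 0.48570768·0.46683431) = 49.641415
y = r_b·(sin φ − φ·cos φ) = 44.678130·(0.46683431 − 0.48570768·0.88434480) = 1.666550

x=49.641415 y=1.666550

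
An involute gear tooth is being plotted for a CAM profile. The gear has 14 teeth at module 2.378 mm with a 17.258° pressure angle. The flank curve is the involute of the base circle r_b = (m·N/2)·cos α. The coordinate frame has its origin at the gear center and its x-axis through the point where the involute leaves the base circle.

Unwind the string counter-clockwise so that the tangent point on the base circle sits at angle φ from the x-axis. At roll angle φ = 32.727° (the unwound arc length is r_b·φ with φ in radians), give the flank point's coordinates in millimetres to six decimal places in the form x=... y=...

x=18.282085 y=0.955646

pitch radius r_p = m·N/2 = 2.378·14/2 = 16.646000
base radius r_b = r_p·cos α = 16.646000·cos 17.258° = 15.896573
roll angle φ = 32.727° = 0.57119390 rad
x = r_b·(cos φ + φ·sin φ) = 15.896573·(0.84125611 + 0.57119390·0.54063681) = 18.282085
y = r_b·(sin φ − φ·cos φ) = 15.896573·(0.54063681 − 0.57119390·0.84125611) = 0.955646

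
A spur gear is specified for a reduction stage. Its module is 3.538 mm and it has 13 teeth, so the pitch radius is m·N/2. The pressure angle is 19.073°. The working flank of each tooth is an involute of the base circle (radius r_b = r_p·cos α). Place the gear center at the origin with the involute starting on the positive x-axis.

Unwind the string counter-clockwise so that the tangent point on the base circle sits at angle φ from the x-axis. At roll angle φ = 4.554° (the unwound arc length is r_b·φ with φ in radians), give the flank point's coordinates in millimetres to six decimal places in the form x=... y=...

pitch radius r_p = m·N/2 = 3.538·13/2 = 22.997000
base radius r_b = r_p·cos α = 22.997000·cos 19.073° = 21.734534
roll angle φ = 4.554° = 0.07948229 rad
x = r_b·(cos φ + φ·sin φ) = 21.734534·(0.99684295 + 0.07948229·0.07939863) = 21.803079
y = r_b·(sin φ − φ·cos φ) = 21.734534·(0.07939863 − 0.07948229·0.99684295) = 0.003636

x=21.803079 y=0.003636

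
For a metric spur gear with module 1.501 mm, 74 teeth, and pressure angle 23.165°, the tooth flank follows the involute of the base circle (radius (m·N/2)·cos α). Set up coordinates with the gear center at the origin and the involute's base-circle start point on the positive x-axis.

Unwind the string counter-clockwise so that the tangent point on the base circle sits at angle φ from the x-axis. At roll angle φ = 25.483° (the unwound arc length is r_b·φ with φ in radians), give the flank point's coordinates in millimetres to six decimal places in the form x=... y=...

pitch radius r_p = m·N/2 = 1.501·74/2 = 55.537000
base radius r_b = r_p·cos α = 55.537000·cos 23.165° = 51.059375
roll angle φ = 25.483° = 0.44476225 rad
x = r_b·(cos φ + φ·sin φ) = 51.059375·(0.90271298 + 0.44476225·0.43024328) = 55.862476
y = r_b·(sin φ − φ·cos φ) = 51.059375·(0.43024328 − 0.44476225·0.90271298) = 1.467988

x=55.862476 y=1.467988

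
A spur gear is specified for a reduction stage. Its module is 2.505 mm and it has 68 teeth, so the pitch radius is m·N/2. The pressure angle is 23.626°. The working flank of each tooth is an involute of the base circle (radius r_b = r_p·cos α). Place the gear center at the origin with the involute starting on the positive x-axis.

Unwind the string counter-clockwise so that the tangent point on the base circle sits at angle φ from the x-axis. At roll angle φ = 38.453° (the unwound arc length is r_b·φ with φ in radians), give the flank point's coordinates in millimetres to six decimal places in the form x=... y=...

x=93.674557 y=7.514161

pitch radius r_p = m·N/2 = 2.505·68/2 = 85.170000
base radius r_b = r_p·cos α = 85.170000·cos 23.626° = 78.031133
roll angle φ = 38.453° = 0.67113146 rad
x = r_b·(cos φ + φ·sin φ) = 78.031133·(0.78311855 + 0.67113146·0.62187245) = 93.674557
y = r_b·(sin φ − φ·cos φ) = 78.031133·(0.62187245 − 0.67113146·0.78311855) = 7.514161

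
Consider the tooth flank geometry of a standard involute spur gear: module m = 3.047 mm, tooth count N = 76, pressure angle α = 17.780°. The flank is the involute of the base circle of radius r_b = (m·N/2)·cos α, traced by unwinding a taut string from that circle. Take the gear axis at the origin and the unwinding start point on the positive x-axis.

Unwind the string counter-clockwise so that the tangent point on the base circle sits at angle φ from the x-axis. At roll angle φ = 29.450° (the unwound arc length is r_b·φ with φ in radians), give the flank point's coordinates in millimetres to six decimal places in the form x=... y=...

pitch radius r_p = m·N/2 = 3.047·76/2 = 115.786000
base radius r_b = r_p·cos α = 115.786000·cos 17.780° = 110.255602
roll angle φ = 29.450° = 0.51399946 rad
x = r_b·(cos φ + φ·sin φ) = 110.255602·(0.87078509 + 0.51399946·0.49166384) = 123.872173
y = r_b·(sin φ − φ·cos φ) = 110.255602·(0.49166384 − 0.51399946·0.87078509) = 4.860153

x=123.872173 y=4.860153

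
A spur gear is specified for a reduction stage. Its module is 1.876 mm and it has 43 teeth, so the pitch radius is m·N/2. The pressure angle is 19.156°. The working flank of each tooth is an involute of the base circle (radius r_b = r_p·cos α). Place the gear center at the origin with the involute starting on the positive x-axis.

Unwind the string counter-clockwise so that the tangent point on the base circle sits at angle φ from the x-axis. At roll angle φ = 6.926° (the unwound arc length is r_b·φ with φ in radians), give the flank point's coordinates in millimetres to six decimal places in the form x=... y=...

pitch radius r_p = m·N/2 = 1.876·43/2 = 40.334000
base radius r_b = r_p·cos α = 40.334000·cos 19.156° = 38.100652
roll angle φ = 6.926° = 0.12088150 rad
x = r_b·(cos φ + φ·sin φ) = 38.100652·(0.99270272 + 0.12088150·0.12058733) = 38.378005
y = r_b·(sin φ − φ·cos φ) = 38.100652·(0.12058733 − 0.12088150·0.99270272) = 0.022400

x=38.378005 y=0.022400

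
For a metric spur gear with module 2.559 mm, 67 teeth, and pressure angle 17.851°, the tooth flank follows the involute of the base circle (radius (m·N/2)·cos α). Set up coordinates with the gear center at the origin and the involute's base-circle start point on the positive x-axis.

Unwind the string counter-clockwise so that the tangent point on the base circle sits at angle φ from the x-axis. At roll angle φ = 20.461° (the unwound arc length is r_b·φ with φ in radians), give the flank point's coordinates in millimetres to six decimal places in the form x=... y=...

pitch radius r_p = m·N/2 = 2.559·67/2 = 85.726500
base radius r_b = r_p·cos α = 85.726500·cos 17.851° = 81.599361
roll angle φ = 20.461° = 0.35711182 rad
x = r_b·(cos φ + φ·sin φ) = 81.599361·(0.93691035 + 0.35711182·0.34956973) = 86.637782
y = r_b·(sin φ − φ·cos φ) = 81.599361·(0.34956973 − 0.35711182·0.93691035) = 1.223009

x=86.637782 y=1.223009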